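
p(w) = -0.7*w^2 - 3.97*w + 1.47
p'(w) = -1.4*w - 3.97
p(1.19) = -4.25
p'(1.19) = -5.64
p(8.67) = -85.57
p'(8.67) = -16.11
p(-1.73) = 6.24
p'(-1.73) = -1.55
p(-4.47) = 5.23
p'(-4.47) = 2.29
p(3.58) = -21.71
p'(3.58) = -8.98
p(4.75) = -33.18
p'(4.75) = -10.62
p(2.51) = -12.90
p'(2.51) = -7.48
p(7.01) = -60.76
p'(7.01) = -13.78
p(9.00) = -90.96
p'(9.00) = -16.57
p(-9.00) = -19.50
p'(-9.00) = 8.63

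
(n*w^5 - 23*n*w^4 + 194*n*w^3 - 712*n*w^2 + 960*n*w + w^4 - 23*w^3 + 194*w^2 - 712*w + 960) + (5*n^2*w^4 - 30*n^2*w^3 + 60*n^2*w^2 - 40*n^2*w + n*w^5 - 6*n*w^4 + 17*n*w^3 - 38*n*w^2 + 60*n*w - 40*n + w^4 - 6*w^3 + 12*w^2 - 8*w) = 5*n^2*w^4 - 30*n^2*w^3 + 60*n^2*w^2 - 40*n^2*w + 2*n*w^5 - 29*n*w^4 + 211*n*w^3 - 750*n*w^2 + 1020*n*w - 40*n + 2*w^4 - 29*w^3 + 206*w^2 - 720*w + 960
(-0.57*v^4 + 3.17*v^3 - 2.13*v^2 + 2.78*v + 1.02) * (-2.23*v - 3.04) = 1.2711*v^5 - 5.3363*v^4 - 4.8869*v^3 + 0.2758*v^2 - 10.7258*v - 3.1008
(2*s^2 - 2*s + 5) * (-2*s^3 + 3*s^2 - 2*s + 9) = -4*s^5 + 10*s^4 - 20*s^3 + 37*s^2 - 28*s + 45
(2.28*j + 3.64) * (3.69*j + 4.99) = 8.4132*j^2 + 24.8088*j + 18.1636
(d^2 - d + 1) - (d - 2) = d^2 - 2*d + 3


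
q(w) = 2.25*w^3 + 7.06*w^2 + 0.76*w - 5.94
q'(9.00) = 674.59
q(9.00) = 2213.01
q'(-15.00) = 1307.71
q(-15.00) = -6022.59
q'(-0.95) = -6.56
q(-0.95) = -2.22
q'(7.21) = 453.46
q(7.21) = 1209.86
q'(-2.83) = 14.86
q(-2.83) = -2.54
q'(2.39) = 73.06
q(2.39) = 66.92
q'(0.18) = 3.52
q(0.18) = -5.56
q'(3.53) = 134.71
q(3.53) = 183.69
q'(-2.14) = 1.46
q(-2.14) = 2.71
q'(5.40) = 273.84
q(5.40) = 558.33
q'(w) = 6.75*w^2 + 14.12*w + 0.76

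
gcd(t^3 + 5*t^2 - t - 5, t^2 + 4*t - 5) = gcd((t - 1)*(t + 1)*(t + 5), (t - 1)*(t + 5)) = t^2 + 4*t - 5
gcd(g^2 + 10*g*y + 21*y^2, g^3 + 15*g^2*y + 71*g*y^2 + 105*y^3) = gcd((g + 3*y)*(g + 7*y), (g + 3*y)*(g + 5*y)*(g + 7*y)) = g^2 + 10*g*y + 21*y^2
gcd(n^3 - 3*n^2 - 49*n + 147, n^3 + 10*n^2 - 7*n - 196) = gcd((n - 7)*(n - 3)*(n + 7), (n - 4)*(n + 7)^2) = n + 7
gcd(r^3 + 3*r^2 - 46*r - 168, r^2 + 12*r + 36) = r + 6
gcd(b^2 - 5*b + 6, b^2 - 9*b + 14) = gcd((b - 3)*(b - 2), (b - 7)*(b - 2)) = b - 2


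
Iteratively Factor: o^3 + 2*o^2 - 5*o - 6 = (o - 2)*(o^2 + 4*o + 3) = (o - 2)*(o + 3)*(o + 1)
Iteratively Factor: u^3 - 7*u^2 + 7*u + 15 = (u + 1)*(u^2 - 8*u + 15) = (u - 5)*(u + 1)*(u - 3)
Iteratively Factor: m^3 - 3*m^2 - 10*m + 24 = (m - 4)*(m^2 + m - 6) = (m - 4)*(m + 3)*(m - 2)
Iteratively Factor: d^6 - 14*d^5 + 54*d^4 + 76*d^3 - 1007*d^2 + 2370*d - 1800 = (d - 5)*(d^5 - 9*d^4 + 9*d^3 + 121*d^2 - 402*d + 360) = (d - 5)*(d - 3)*(d^4 - 6*d^3 - 9*d^2 + 94*d - 120) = (d - 5)*(d - 3)^2*(d^3 - 3*d^2 - 18*d + 40) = (d - 5)*(d - 3)^2*(d - 2)*(d^2 - d - 20) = (d - 5)*(d - 3)^2*(d - 2)*(d + 4)*(d - 5)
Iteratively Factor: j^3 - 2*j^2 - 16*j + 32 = (j + 4)*(j^2 - 6*j + 8) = (j - 2)*(j + 4)*(j - 4)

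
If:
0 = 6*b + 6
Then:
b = -1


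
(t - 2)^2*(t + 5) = t^3 + t^2 - 16*t + 20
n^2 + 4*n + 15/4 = (n + 3/2)*(n + 5/2)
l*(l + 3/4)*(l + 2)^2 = l^4 + 19*l^3/4 + 7*l^2 + 3*l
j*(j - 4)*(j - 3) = j^3 - 7*j^2 + 12*j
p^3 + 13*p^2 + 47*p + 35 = (p + 1)*(p + 5)*(p + 7)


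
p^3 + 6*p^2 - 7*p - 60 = (p - 3)*(p + 4)*(p + 5)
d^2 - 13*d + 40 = (d - 8)*(d - 5)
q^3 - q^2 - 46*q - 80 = (q - 8)*(q + 2)*(q + 5)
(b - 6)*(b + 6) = b^2 - 36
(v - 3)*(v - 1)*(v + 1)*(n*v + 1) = n*v^4 - 3*n*v^3 - n*v^2 + 3*n*v + v^3 - 3*v^2 - v + 3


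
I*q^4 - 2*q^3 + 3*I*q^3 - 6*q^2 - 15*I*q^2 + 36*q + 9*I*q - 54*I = (q - 3)*(q + 6)*(q + 3*I)*(I*q + 1)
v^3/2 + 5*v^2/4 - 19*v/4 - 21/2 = (v/2 + 1)*(v - 3)*(v + 7/2)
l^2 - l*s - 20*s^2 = (l - 5*s)*(l + 4*s)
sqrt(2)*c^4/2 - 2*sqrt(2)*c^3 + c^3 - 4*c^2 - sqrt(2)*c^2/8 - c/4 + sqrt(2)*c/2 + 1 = (c - 4)*(c - 1/2)*(c + 1/2)*(sqrt(2)*c/2 + 1)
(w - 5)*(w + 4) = w^2 - w - 20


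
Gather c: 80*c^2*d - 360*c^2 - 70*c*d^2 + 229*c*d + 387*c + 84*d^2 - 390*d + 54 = c^2*(80*d - 360) + c*(-70*d^2 + 229*d + 387) + 84*d^2 - 390*d + 54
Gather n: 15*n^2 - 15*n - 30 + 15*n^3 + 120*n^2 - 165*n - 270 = 15*n^3 + 135*n^2 - 180*n - 300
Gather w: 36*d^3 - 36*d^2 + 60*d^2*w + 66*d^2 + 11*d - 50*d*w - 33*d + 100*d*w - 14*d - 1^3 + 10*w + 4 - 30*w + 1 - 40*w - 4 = 36*d^3 + 30*d^2 - 36*d + w*(60*d^2 + 50*d - 60)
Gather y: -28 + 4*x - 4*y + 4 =4*x - 4*y - 24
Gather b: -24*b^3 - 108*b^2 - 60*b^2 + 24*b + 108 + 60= -24*b^3 - 168*b^2 + 24*b + 168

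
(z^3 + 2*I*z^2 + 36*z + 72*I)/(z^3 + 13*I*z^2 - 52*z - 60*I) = (z - 6*I)/(z + 5*I)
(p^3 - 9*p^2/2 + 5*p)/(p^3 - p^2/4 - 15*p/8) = 4*(-2*p^2 + 9*p - 10)/(-8*p^2 + 2*p + 15)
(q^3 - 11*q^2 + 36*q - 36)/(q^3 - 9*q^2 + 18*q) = (q - 2)/q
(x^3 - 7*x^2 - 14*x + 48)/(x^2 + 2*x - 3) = (x^2 - 10*x + 16)/(x - 1)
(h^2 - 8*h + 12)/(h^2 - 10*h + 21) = (h^2 - 8*h + 12)/(h^2 - 10*h + 21)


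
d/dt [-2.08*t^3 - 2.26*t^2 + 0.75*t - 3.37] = -6.24*t^2 - 4.52*t + 0.75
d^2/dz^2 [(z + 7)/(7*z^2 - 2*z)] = 14*(7*z^3 + 147*z^2 - 42*z + 4)/(z^3*(343*z^3 - 294*z^2 + 84*z - 8))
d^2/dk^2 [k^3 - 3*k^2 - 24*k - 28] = 6*k - 6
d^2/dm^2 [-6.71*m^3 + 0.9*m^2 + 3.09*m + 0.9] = 1.8 - 40.26*m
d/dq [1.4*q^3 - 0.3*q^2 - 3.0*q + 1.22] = 4.2*q^2 - 0.6*q - 3.0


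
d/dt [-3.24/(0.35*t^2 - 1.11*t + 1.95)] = (2.268*t - 3.5964)/(0.35*t^2 - 1.11*t + 1.95)^2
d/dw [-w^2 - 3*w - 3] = -2*w - 3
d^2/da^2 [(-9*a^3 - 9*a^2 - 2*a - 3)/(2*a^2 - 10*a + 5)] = 2*(-998*a^3 + 1584*a^2 - 435*a - 595)/(8*a^6 - 120*a^5 + 660*a^4 - 1600*a^3 + 1650*a^2 - 750*a + 125)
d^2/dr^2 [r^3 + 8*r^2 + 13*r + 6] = 6*r + 16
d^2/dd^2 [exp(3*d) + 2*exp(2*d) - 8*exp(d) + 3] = (9*exp(2*d) + 8*exp(d) - 8)*exp(d)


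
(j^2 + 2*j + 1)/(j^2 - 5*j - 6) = (j + 1)/(j - 6)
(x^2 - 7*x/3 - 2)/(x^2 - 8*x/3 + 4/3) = (3*x^2 - 7*x - 6)/(3*x^2 - 8*x + 4)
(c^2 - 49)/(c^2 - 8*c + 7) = (c + 7)/(c - 1)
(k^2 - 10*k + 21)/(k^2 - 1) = (k^2 - 10*k + 21)/(k^2 - 1)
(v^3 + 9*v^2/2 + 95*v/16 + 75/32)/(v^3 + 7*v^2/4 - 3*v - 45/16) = (4*v + 5)/(2*(2*v - 3))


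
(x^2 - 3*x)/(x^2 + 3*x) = (x - 3)/(x + 3)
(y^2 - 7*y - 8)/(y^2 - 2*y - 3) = (y - 8)/(y - 3)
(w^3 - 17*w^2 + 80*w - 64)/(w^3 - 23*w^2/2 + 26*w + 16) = 2*(w^2 - 9*w + 8)/(2*w^2 - 7*w - 4)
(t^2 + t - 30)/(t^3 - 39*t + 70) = (t + 6)/(t^2 + 5*t - 14)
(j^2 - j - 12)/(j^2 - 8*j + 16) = (j + 3)/(j - 4)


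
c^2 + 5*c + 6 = (c + 2)*(c + 3)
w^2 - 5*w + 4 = (w - 4)*(w - 1)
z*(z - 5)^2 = z^3 - 10*z^2 + 25*z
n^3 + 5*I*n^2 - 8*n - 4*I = (n + I)*(n + 2*I)^2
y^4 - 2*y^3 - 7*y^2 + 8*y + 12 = (y - 3)*(y - 2)*(y + 1)*(y + 2)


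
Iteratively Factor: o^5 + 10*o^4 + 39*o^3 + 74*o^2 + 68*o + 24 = (o + 1)*(o^4 + 9*o^3 + 30*o^2 + 44*o + 24) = (o + 1)*(o + 2)*(o^3 + 7*o^2 + 16*o + 12) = (o + 1)*(o + 2)*(o + 3)*(o^2 + 4*o + 4) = (o + 1)*(o + 2)^2*(o + 3)*(o + 2)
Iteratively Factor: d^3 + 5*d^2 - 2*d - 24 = (d + 3)*(d^2 + 2*d - 8) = (d + 3)*(d + 4)*(d - 2)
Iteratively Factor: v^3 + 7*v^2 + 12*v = (v + 3)*(v^2 + 4*v) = v*(v + 3)*(v + 4)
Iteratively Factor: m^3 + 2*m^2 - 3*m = (m)*(m^2 + 2*m - 3) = m*(m + 3)*(m - 1)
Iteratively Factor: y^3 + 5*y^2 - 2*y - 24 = (y + 4)*(y^2 + y - 6) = (y - 2)*(y + 4)*(y + 3)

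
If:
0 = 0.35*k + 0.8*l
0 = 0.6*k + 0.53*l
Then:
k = 0.00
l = 0.00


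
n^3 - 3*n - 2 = (n - 2)*(n + 1)^2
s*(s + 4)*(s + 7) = s^3 + 11*s^2 + 28*s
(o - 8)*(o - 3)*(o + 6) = o^3 - 5*o^2 - 42*o + 144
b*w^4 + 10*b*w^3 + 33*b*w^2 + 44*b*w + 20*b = (w + 2)^2*(w + 5)*(b*w + b)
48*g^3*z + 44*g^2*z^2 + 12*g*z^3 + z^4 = z*(2*g + z)*(4*g + z)*(6*g + z)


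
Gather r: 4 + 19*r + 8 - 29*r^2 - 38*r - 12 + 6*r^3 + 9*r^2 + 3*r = 6*r^3 - 20*r^2 - 16*r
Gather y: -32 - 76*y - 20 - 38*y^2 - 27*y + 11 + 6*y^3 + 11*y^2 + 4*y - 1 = 6*y^3 - 27*y^2 - 99*y - 42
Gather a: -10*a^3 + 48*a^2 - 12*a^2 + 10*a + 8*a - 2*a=-10*a^3 + 36*a^2 + 16*a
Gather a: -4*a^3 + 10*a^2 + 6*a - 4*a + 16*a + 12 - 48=-4*a^3 + 10*a^2 + 18*a - 36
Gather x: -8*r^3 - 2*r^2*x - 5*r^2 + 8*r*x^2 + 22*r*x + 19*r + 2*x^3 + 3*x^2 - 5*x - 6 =-8*r^3 - 5*r^2 + 19*r + 2*x^3 + x^2*(8*r + 3) + x*(-2*r^2 + 22*r - 5) - 6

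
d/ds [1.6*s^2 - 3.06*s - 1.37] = 3.2*s - 3.06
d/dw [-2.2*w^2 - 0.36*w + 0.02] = -4.4*w - 0.36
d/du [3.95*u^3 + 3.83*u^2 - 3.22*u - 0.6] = 11.85*u^2 + 7.66*u - 3.22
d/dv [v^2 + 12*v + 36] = 2*v + 12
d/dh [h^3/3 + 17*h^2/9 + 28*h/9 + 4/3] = h^2 + 34*h/9 + 28/9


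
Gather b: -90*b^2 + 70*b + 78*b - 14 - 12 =-90*b^2 + 148*b - 26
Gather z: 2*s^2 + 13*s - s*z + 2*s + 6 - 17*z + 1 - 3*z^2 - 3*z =2*s^2 + 15*s - 3*z^2 + z*(-s - 20) + 7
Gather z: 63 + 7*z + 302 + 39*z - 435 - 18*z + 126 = 28*z + 56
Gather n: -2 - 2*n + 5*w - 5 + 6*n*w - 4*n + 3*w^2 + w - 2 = n*(6*w - 6) + 3*w^2 + 6*w - 9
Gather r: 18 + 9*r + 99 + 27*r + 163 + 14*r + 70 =50*r + 350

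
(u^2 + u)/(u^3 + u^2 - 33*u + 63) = u*(u + 1)/(u^3 + u^2 - 33*u + 63)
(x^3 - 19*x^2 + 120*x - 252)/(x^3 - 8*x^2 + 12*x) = (x^2 - 13*x + 42)/(x*(x - 2))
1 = 1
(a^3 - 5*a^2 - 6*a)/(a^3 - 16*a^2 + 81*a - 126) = a*(a + 1)/(a^2 - 10*a + 21)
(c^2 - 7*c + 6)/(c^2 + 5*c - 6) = (c - 6)/(c + 6)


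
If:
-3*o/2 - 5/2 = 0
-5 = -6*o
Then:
No Solution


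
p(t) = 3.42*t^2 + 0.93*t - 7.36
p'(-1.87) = -11.86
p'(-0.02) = 0.79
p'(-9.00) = -60.63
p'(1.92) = 14.06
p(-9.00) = 261.29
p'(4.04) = 28.56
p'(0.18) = 2.16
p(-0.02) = -7.38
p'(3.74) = 26.51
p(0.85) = -4.10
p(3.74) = 43.96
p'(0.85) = 6.74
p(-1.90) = 3.22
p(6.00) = 121.34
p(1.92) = 7.03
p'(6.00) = 41.97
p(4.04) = 52.22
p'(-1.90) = -12.07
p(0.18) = -7.08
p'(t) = 6.84*t + 0.93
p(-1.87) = 2.86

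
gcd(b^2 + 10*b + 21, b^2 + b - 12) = 1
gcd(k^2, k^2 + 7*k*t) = k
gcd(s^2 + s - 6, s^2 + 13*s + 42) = 1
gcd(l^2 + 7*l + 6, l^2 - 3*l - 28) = 1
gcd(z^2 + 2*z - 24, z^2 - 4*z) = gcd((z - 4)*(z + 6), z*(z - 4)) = z - 4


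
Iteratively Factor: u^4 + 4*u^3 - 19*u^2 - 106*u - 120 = (u + 3)*(u^3 + u^2 - 22*u - 40) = (u + 2)*(u + 3)*(u^2 - u - 20) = (u - 5)*(u + 2)*(u + 3)*(u + 4)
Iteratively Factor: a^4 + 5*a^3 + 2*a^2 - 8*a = (a + 4)*(a^3 + a^2 - 2*a) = (a + 2)*(a + 4)*(a^2 - a) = (a - 1)*(a + 2)*(a + 4)*(a)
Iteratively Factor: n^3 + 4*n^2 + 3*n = (n + 3)*(n^2 + n) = (n + 1)*(n + 3)*(n)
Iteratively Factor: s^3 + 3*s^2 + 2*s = (s + 2)*(s^2 + s) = s*(s + 2)*(s + 1)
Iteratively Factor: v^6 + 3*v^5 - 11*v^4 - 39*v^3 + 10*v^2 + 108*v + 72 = (v + 1)*(v^5 + 2*v^4 - 13*v^3 - 26*v^2 + 36*v + 72) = (v - 2)*(v + 1)*(v^4 + 4*v^3 - 5*v^2 - 36*v - 36) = (v - 3)*(v - 2)*(v + 1)*(v^3 + 7*v^2 + 16*v + 12) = (v - 3)*(v - 2)*(v + 1)*(v + 2)*(v^2 + 5*v + 6) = (v - 3)*(v - 2)*(v + 1)*(v + 2)*(v + 3)*(v + 2)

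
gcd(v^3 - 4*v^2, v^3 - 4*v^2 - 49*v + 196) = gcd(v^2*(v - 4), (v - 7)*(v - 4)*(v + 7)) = v - 4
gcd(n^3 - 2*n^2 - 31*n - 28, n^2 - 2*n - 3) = n + 1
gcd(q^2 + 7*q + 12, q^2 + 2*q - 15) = 1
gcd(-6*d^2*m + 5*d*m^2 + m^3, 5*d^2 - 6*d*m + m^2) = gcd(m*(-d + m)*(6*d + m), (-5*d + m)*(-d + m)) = d - m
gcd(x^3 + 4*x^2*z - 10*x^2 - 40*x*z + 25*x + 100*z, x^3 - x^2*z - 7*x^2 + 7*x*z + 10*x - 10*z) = x - 5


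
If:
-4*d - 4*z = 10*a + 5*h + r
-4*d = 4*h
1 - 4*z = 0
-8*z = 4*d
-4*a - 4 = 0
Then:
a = -1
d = -1/2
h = 1/2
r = 17/2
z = 1/4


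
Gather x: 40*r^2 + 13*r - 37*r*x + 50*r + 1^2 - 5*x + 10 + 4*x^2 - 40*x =40*r^2 + 63*r + 4*x^2 + x*(-37*r - 45) + 11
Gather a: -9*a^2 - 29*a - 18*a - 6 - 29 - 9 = -9*a^2 - 47*a - 44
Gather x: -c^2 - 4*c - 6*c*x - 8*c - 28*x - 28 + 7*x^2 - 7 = -c^2 - 12*c + 7*x^2 + x*(-6*c - 28) - 35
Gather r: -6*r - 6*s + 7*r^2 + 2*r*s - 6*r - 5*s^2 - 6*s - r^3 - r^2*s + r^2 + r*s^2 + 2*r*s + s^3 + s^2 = -r^3 + r^2*(8 - s) + r*(s^2 + 4*s - 12) + s^3 - 4*s^2 - 12*s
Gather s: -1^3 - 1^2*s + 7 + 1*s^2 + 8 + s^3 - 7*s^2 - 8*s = s^3 - 6*s^2 - 9*s + 14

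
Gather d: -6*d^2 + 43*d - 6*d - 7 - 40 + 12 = -6*d^2 + 37*d - 35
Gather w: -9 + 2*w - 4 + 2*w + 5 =4*w - 8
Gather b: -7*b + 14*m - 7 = -7*b + 14*m - 7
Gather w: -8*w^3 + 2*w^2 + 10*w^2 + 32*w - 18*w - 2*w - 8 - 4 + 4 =-8*w^3 + 12*w^2 + 12*w - 8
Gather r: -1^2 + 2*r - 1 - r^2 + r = -r^2 + 3*r - 2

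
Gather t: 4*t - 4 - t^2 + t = -t^2 + 5*t - 4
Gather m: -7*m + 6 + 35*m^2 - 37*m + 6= 35*m^2 - 44*m + 12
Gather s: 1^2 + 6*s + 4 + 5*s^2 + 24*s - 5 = 5*s^2 + 30*s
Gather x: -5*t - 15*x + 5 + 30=-5*t - 15*x + 35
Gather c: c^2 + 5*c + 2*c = c^2 + 7*c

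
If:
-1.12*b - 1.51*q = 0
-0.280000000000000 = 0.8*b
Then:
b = -0.35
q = 0.26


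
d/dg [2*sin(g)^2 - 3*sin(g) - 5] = (4*sin(g) - 3)*cos(g)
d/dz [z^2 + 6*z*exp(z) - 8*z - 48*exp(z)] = 6*z*exp(z) + 2*z - 42*exp(z) - 8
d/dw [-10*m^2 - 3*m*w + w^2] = -3*m + 2*w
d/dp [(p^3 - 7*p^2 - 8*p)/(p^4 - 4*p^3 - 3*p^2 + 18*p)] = (-p^3 + 11*p^2 + 26*p + 50)/(p^5 - 5*p^4 - 5*p^3 + 45*p^2 - 108)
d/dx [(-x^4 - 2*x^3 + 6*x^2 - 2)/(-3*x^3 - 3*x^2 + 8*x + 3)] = (3*x^6 + 6*x^5 - 44*x^3 + 12*x^2 + 24*x + 16)/(9*x^6 + 18*x^5 - 39*x^4 - 66*x^3 + 46*x^2 + 48*x + 9)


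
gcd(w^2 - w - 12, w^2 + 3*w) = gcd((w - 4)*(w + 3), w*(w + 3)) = w + 3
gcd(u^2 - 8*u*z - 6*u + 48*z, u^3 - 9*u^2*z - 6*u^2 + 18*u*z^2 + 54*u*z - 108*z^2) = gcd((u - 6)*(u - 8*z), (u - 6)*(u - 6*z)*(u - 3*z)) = u - 6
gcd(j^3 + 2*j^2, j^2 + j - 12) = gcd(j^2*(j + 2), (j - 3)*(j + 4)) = 1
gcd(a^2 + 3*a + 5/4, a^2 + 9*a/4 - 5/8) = a + 5/2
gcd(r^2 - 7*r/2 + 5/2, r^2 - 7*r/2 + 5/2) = r^2 - 7*r/2 + 5/2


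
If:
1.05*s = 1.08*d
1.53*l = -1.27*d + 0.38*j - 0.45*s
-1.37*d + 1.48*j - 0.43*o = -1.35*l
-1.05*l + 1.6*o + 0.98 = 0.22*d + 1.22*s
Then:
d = 0.972222222222222*s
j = 1.65773778732774*s - 0.150913214754685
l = -0.689399910482145*s - 0.037481713468484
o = 0.443761864301648*s - 0.637097374463693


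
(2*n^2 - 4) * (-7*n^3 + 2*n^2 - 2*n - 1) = -14*n^5 + 4*n^4 + 24*n^3 - 10*n^2 + 8*n + 4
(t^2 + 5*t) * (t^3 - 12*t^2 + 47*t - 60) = t^5 - 7*t^4 - 13*t^3 + 175*t^2 - 300*t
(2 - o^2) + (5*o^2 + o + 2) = 4*o^2 + o + 4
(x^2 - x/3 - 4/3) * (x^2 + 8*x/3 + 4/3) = x^4 + 7*x^3/3 - 8*x^2/9 - 4*x - 16/9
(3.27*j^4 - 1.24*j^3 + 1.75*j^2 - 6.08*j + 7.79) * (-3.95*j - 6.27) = -12.9165*j^5 - 15.6049*j^4 + 0.862299999999999*j^3 + 13.0435*j^2 + 7.3511*j - 48.8433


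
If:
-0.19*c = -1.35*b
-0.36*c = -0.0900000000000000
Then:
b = 0.04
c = 0.25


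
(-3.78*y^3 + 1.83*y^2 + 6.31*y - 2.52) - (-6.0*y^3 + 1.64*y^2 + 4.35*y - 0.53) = 2.22*y^3 + 0.19*y^2 + 1.96*y - 1.99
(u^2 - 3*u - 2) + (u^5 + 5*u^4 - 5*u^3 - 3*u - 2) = u^5 + 5*u^4 - 5*u^3 + u^2 - 6*u - 4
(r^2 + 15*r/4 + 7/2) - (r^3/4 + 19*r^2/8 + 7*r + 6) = -r^3/4 - 11*r^2/8 - 13*r/4 - 5/2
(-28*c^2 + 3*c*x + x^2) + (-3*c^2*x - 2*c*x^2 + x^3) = -3*c^2*x - 28*c^2 - 2*c*x^2 + 3*c*x + x^3 + x^2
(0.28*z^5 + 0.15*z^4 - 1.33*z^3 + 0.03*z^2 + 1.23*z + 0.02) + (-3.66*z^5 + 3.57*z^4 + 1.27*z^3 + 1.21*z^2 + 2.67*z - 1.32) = -3.38*z^5 + 3.72*z^4 - 0.0600000000000001*z^3 + 1.24*z^2 + 3.9*z - 1.3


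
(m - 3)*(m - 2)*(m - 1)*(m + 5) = m^4 - m^3 - 19*m^2 + 49*m - 30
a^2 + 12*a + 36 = (a + 6)^2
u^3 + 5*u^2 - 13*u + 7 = (u - 1)^2*(u + 7)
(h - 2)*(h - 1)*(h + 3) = h^3 - 7*h + 6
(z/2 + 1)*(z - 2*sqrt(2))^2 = z^3/2 - 2*sqrt(2)*z^2 + z^2 - 4*sqrt(2)*z + 4*z + 8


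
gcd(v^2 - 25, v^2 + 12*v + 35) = v + 5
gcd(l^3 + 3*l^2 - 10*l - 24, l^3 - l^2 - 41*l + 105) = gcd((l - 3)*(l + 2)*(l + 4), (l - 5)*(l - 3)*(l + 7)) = l - 3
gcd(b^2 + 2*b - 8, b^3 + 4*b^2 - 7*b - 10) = b - 2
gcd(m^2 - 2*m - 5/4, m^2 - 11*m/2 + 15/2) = m - 5/2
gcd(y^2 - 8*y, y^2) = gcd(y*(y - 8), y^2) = y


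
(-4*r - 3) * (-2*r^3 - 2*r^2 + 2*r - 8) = 8*r^4 + 14*r^3 - 2*r^2 + 26*r + 24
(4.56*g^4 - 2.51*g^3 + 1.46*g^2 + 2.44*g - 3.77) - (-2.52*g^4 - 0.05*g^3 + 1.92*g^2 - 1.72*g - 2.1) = 7.08*g^4 - 2.46*g^3 - 0.46*g^2 + 4.16*g - 1.67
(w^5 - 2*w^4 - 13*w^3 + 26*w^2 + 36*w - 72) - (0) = w^5 - 2*w^4 - 13*w^3 + 26*w^2 + 36*w - 72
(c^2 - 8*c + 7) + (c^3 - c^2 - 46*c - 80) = c^3 - 54*c - 73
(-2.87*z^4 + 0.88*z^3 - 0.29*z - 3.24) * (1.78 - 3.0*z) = 8.61*z^5 - 7.7486*z^4 + 1.5664*z^3 + 0.87*z^2 + 9.2038*z - 5.7672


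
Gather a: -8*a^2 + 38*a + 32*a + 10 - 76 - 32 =-8*a^2 + 70*a - 98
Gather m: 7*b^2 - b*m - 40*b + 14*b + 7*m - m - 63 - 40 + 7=7*b^2 - 26*b + m*(6 - b) - 96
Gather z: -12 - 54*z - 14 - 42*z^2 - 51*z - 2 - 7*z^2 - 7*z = -49*z^2 - 112*z - 28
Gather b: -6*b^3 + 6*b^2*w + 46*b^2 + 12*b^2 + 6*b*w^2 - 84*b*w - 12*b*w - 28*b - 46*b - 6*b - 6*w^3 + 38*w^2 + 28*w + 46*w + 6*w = -6*b^3 + b^2*(6*w + 58) + b*(6*w^2 - 96*w - 80) - 6*w^3 + 38*w^2 + 80*w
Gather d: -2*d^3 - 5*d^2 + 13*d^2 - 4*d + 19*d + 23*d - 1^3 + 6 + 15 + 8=-2*d^3 + 8*d^2 + 38*d + 28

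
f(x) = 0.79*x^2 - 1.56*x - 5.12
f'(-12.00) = -20.52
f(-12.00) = 127.36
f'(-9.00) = -15.78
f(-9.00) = 72.91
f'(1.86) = 1.38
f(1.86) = -5.29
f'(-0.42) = -2.22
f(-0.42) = -4.33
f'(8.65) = 12.11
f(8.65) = 40.50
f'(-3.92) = -7.75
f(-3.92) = 13.13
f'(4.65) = 5.79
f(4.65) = 4.71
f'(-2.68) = -5.79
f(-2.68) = 4.73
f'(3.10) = 3.34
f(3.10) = -2.36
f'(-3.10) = -6.46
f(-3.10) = 7.31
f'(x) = 1.58*x - 1.56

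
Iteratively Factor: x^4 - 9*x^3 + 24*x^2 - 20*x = (x - 5)*(x^3 - 4*x^2 + 4*x) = (x - 5)*(x - 2)*(x^2 - 2*x) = x*(x - 5)*(x - 2)*(x - 2)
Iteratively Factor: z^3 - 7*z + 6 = (z + 3)*(z^2 - 3*z + 2) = (z - 2)*(z + 3)*(z - 1)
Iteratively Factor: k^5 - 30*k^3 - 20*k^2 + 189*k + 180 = (k + 4)*(k^4 - 4*k^3 - 14*k^2 + 36*k + 45) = (k + 3)*(k + 4)*(k^3 - 7*k^2 + 7*k + 15) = (k + 1)*(k + 3)*(k + 4)*(k^2 - 8*k + 15) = (k - 3)*(k + 1)*(k + 3)*(k + 4)*(k - 5)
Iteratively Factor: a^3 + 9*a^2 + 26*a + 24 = (a + 4)*(a^2 + 5*a + 6) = (a + 2)*(a + 4)*(a + 3)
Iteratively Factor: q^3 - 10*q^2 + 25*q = (q)*(q^2 - 10*q + 25) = q*(q - 5)*(q - 5)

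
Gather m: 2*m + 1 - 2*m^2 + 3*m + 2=-2*m^2 + 5*m + 3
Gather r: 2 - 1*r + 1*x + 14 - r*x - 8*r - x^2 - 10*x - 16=r*(-x - 9) - x^2 - 9*x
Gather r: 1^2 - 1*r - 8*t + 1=-r - 8*t + 2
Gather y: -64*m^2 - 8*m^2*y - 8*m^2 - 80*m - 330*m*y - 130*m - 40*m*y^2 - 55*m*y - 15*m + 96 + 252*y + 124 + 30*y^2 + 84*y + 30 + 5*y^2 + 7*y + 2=-72*m^2 - 225*m + y^2*(35 - 40*m) + y*(-8*m^2 - 385*m + 343) + 252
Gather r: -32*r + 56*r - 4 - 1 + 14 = 24*r + 9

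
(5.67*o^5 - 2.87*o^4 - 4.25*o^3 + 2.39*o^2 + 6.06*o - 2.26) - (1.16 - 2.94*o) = 5.67*o^5 - 2.87*o^4 - 4.25*o^3 + 2.39*o^2 + 9.0*o - 3.42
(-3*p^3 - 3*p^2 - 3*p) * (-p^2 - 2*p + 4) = 3*p^5 + 9*p^4 - 3*p^3 - 6*p^2 - 12*p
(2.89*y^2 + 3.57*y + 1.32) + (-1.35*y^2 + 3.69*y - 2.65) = 1.54*y^2 + 7.26*y - 1.33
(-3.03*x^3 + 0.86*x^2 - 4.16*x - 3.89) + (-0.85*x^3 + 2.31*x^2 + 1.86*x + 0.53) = -3.88*x^3 + 3.17*x^2 - 2.3*x - 3.36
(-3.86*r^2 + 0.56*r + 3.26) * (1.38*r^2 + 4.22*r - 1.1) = -5.3268*r^4 - 15.5164*r^3 + 11.108*r^2 + 13.1412*r - 3.586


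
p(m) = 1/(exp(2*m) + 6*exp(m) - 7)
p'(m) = (-2*exp(2*m) - 6*exp(m))/(exp(2*m) + 6*exp(m) - 7)^2 = 2*(-exp(m) - 3)*exp(m)/(exp(2*m) + 6*exp(m) - 7)^2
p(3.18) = 0.00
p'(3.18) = -0.00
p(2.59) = 0.00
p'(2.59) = -0.01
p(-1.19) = -0.20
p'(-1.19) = -0.08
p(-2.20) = -0.16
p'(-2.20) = -0.02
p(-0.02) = -6.33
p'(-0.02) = -312.49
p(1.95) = 0.01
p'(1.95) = -0.02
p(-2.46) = -0.15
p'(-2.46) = -0.01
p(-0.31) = -0.49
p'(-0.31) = -1.29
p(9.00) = 0.00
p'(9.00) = 0.00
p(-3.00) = -0.15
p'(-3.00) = -0.00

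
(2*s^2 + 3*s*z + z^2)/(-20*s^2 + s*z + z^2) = (2*s^2 + 3*s*z + z^2)/(-20*s^2 + s*z + z^2)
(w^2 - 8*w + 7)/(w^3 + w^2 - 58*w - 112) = (w^2 - 8*w + 7)/(w^3 + w^2 - 58*w - 112)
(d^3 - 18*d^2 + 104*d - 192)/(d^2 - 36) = (d^2 - 12*d + 32)/(d + 6)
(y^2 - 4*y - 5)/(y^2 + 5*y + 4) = (y - 5)/(y + 4)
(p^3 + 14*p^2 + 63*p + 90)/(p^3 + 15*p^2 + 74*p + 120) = (p + 3)/(p + 4)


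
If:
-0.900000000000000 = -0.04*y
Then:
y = 22.50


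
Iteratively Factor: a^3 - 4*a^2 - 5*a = (a)*(a^2 - 4*a - 5) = a*(a - 5)*(a + 1)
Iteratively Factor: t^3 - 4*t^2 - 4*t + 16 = (t + 2)*(t^2 - 6*t + 8) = (t - 2)*(t + 2)*(t - 4)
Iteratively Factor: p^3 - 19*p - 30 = (p + 2)*(p^2 - 2*p - 15) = (p - 5)*(p + 2)*(p + 3)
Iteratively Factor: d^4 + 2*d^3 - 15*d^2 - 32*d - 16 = (d - 4)*(d^3 + 6*d^2 + 9*d + 4) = (d - 4)*(d + 1)*(d^2 + 5*d + 4) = (d - 4)*(d + 1)*(d + 4)*(d + 1)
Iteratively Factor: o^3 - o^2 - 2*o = (o + 1)*(o^2 - 2*o) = o*(o + 1)*(o - 2)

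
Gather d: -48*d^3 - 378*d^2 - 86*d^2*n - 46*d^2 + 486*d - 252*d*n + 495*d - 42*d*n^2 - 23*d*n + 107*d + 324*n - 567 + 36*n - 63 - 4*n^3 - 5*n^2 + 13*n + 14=-48*d^3 + d^2*(-86*n - 424) + d*(-42*n^2 - 275*n + 1088) - 4*n^3 - 5*n^2 + 373*n - 616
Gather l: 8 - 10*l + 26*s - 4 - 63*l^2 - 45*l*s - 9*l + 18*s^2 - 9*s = -63*l^2 + l*(-45*s - 19) + 18*s^2 + 17*s + 4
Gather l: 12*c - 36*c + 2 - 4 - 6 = -24*c - 8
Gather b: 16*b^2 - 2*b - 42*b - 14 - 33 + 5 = 16*b^2 - 44*b - 42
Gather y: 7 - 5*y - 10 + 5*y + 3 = 0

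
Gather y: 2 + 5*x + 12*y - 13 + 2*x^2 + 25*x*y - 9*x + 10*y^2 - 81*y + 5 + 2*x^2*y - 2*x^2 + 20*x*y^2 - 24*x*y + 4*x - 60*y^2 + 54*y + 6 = y^2*(20*x - 50) + y*(2*x^2 + x - 15)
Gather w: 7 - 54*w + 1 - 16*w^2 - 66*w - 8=-16*w^2 - 120*w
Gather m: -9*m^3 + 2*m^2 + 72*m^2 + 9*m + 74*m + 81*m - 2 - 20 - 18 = -9*m^3 + 74*m^2 + 164*m - 40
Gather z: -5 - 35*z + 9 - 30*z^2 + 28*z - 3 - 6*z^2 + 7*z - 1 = -36*z^2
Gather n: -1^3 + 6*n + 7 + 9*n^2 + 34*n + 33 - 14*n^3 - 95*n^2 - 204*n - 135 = -14*n^3 - 86*n^2 - 164*n - 96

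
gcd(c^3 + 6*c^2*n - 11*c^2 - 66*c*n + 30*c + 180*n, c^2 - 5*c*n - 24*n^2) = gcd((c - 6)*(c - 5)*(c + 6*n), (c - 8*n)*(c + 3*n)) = 1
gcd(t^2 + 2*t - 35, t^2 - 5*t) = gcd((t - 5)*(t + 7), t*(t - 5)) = t - 5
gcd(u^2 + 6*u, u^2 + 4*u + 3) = 1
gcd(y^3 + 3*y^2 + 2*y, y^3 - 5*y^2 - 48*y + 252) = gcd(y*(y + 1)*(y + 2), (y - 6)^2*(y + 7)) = 1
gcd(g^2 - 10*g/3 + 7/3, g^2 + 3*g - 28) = 1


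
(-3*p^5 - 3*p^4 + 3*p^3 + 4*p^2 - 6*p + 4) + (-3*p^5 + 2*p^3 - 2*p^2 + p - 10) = -6*p^5 - 3*p^4 + 5*p^3 + 2*p^2 - 5*p - 6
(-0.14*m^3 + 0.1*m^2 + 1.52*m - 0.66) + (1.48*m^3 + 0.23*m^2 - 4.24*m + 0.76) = 1.34*m^3 + 0.33*m^2 - 2.72*m + 0.1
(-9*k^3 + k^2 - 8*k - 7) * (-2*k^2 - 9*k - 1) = 18*k^5 + 79*k^4 + 16*k^3 + 85*k^2 + 71*k + 7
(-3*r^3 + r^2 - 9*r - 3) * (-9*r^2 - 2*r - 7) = 27*r^5 - 3*r^4 + 100*r^3 + 38*r^2 + 69*r + 21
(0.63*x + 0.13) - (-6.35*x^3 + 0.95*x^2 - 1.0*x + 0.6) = 6.35*x^3 - 0.95*x^2 + 1.63*x - 0.47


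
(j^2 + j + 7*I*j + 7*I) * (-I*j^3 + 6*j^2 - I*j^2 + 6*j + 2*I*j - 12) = -I*j^5 + 13*j^4 - 2*I*j^4 + 26*j^3 + 43*I*j^3 - 13*j^2 + 86*I*j^2 - 26*j - 42*I*j - 84*I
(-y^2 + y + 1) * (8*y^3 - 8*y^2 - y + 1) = -8*y^5 + 16*y^4 + y^3 - 10*y^2 + 1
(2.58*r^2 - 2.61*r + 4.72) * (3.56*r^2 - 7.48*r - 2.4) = 9.1848*r^4 - 28.59*r^3 + 30.134*r^2 - 29.0416*r - 11.328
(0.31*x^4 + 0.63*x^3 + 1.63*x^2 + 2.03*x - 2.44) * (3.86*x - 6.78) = 1.1966*x^5 + 0.33*x^4 + 2.0204*x^3 - 3.2156*x^2 - 23.1818*x + 16.5432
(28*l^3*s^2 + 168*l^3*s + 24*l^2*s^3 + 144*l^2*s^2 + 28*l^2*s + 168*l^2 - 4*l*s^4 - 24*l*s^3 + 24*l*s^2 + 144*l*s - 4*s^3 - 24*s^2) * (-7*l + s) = -196*l^4*s^2 - 1176*l^4*s - 140*l^3*s^3 - 840*l^3*s^2 - 196*l^3*s - 1176*l^3 + 52*l^2*s^4 + 312*l^2*s^3 - 140*l^2*s^2 - 840*l^2*s - 4*l*s^5 - 24*l*s^4 + 52*l*s^3 + 312*l*s^2 - 4*s^4 - 24*s^3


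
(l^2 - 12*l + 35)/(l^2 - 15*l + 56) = (l - 5)/(l - 8)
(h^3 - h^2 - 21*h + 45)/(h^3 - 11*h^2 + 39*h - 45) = (h + 5)/(h - 5)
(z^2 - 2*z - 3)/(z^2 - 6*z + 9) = (z + 1)/(z - 3)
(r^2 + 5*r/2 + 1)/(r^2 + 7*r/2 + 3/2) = (r + 2)/(r + 3)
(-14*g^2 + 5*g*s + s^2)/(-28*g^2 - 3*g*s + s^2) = (14*g^2 - 5*g*s - s^2)/(28*g^2 + 3*g*s - s^2)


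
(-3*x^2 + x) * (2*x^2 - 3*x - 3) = -6*x^4 + 11*x^3 + 6*x^2 - 3*x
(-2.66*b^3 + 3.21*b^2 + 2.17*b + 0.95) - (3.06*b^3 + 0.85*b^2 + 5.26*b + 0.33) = -5.72*b^3 + 2.36*b^2 - 3.09*b + 0.62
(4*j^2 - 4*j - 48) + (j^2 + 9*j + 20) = 5*j^2 + 5*j - 28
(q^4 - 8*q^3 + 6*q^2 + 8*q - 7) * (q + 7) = q^5 - q^4 - 50*q^3 + 50*q^2 + 49*q - 49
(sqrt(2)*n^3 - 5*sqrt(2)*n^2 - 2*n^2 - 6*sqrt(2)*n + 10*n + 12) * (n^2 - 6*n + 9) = sqrt(2)*n^5 - 11*sqrt(2)*n^4 - 2*n^4 + 22*n^3 + 33*sqrt(2)*n^3 - 66*n^2 - 9*sqrt(2)*n^2 - 54*sqrt(2)*n + 18*n + 108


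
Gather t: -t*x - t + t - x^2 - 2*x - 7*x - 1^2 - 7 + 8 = -t*x - x^2 - 9*x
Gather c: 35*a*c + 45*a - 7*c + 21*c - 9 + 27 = 45*a + c*(35*a + 14) + 18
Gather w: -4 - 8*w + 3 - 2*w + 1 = -10*w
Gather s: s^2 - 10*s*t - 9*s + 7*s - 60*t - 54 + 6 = s^2 + s*(-10*t - 2) - 60*t - 48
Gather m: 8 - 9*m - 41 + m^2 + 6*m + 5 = m^2 - 3*m - 28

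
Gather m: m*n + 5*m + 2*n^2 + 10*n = m*(n + 5) + 2*n^2 + 10*n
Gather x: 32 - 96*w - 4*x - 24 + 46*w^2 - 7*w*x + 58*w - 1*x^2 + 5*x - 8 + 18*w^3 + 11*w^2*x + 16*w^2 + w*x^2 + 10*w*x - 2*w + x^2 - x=18*w^3 + 62*w^2 + w*x^2 - 40*w + x*(11*w^2 + 3*w)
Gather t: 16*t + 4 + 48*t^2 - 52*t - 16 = 48*t^2 - 36*t - 12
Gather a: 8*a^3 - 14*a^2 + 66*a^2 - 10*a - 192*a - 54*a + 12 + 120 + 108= 8*a^3 + 52*a^2 - 256*a + 240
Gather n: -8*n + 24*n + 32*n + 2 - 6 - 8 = 48*n - 12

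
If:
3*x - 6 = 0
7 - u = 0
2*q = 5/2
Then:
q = 5/4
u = 7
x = 2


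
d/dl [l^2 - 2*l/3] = 2*l - 2/3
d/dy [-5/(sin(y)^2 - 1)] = 10*sin(y)/cos(y)^3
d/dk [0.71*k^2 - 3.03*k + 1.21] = 1.42*k - 3.03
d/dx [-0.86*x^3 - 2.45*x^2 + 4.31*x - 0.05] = -2.58*x^2 - 4.9*x + 4.31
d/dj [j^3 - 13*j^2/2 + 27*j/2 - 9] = 3*j^2 - 13*j + 27/2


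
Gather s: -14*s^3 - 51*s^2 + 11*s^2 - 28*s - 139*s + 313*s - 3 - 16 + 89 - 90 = -14*s^3 - 40*s^2 + 146*s - 20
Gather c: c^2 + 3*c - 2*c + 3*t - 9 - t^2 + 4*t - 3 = c^2 + c - t^2 + 7*t - 12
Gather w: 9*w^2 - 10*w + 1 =9*w^2 - 10*w + 1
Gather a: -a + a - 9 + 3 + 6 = 0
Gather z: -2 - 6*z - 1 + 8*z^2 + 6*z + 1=8*z^2 - 2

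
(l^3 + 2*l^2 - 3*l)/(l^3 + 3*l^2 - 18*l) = (l^2 + 2*l - 3)/(l^2 + 3*l - 18)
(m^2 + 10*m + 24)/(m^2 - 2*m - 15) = (m^2 + 10*m + 24)/(m^2 - 2*m - 15)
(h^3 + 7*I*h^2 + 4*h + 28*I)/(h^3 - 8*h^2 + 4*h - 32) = (h + 7*I)/(h - 8)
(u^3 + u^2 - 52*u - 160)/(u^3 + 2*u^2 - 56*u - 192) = (u + 5)/(u + 6)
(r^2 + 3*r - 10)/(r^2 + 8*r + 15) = (r - 2)/(r + 3)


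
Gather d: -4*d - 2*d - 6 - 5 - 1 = -6*d - 12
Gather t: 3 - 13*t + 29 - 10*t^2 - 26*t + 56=-10*t^2 - 39*t + 88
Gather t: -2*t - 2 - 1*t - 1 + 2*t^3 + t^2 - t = 2*t^3 + t^2 - 4*t - 3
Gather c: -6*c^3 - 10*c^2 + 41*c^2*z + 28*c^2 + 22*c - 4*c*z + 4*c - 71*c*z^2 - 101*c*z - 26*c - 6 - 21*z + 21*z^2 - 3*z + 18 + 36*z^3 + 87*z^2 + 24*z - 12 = -6*c^3 + c^2*(41*z + 18) + c*(-71*z^2 - 105*z) + 36*z^3 + 108*z^2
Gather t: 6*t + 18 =6*t + 18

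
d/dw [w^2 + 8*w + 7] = 2*w + 8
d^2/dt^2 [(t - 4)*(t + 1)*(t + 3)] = 6*t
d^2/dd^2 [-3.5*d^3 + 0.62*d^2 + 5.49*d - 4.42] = 1.24 - 21.0*d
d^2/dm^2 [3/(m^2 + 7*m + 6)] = 6*(-m^2 - 7*m + (2*m + 7)^2 - 6)/(m^2 + 7*m + 6)^3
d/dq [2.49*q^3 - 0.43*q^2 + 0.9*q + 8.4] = 7.47*q^2 - 0.86*q + 0.9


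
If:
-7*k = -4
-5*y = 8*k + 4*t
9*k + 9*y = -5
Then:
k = 4/7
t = 67/252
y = -71/63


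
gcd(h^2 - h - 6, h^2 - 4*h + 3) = h - 3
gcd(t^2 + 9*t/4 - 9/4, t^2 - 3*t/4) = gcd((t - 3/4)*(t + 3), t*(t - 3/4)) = t - 3/4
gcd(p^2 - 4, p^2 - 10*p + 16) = p - 2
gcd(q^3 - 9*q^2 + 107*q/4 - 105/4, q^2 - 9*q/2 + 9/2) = q - 3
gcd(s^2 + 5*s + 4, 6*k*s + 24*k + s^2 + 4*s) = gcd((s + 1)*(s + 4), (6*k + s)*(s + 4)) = s + 4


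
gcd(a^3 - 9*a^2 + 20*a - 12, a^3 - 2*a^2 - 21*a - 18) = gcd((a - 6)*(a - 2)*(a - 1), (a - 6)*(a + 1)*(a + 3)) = a - 6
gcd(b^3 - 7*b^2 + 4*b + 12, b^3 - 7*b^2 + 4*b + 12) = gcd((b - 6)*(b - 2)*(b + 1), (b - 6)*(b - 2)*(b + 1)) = b^3 - 7*b^2 + 4*b + 12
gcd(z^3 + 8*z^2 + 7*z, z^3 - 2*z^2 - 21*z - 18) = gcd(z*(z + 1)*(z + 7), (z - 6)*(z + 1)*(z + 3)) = z + 1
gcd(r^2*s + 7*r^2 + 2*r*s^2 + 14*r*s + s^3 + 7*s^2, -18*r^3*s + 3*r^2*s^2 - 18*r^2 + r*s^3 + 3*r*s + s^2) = 1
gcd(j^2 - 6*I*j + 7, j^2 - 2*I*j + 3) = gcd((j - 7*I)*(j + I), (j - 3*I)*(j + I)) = j + I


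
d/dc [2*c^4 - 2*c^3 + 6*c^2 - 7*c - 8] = 8*c^3 - 6*c^2 + 12*c - 7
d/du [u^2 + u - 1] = 2*u + 1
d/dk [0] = 0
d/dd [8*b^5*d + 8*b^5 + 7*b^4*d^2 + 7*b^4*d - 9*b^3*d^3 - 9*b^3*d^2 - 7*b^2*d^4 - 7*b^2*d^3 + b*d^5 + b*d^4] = b*(8*b^4 + 14*b^3*d + 7*b^3 - 27*b^2*d^2 - 18*b^2*d - 28*b*d^3 - 21*b*d^2 + 5*d^4 + 4*d^3)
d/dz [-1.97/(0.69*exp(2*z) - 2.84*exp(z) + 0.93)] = (2.7186*exp(z) - 5.5948)*exp(z)/(0.69*exp(2*z) - 2.84*exp(z) + 0.93)^2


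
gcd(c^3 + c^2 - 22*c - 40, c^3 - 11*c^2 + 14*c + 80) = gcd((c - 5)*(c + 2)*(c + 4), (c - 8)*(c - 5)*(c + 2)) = c^2 - 3*c - 10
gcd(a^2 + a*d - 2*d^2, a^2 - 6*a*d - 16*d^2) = a + 2*d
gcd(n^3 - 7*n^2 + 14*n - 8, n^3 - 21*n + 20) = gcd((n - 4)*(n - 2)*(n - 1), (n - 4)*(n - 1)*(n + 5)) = n^2 - 5*n + 4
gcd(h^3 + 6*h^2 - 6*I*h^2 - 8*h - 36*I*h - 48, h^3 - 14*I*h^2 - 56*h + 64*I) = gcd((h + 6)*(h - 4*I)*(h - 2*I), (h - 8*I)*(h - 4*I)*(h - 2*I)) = h^2 - 6*I*h - 8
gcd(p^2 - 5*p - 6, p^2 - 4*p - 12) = p - 6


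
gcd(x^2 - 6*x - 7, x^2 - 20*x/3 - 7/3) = x - 7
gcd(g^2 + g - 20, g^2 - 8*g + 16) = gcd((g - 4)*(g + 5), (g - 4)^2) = g - 4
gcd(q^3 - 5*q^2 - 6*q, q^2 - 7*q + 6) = q - 6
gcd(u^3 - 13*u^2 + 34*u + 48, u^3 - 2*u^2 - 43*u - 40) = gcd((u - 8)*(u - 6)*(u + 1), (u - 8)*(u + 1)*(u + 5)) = u^2 - 7*u - 8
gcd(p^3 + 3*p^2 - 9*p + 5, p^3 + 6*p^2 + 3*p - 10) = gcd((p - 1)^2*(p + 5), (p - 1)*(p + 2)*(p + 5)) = p^2 + 4*p - 5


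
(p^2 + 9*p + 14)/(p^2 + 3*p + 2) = (p + 7)/(p + 1)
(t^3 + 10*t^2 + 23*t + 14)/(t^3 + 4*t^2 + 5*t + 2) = (t + 7)/(t + 1)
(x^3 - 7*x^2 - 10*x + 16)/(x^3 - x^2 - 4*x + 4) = (x - 8)/(x - 2)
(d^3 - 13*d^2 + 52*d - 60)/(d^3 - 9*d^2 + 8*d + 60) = (d - 2)/(d + 2)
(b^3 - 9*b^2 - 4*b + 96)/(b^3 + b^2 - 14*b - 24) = (b - 8)/(b + 2)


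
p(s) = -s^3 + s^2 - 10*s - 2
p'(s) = -3*s^2 + 2*s - 10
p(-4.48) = 152.79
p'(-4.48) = -79.17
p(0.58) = -7.66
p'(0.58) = -9.85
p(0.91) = -11.03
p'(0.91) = -10.66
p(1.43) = -17.18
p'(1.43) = -13.27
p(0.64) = -8.25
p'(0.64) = -9.95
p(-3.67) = 97.60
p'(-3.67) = -57.75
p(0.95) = -11.45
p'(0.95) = -10.81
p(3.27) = -58.97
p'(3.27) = -35.54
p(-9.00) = 898.00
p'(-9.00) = -271.00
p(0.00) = -2.00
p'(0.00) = -10.00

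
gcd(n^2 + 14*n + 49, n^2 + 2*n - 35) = n + 7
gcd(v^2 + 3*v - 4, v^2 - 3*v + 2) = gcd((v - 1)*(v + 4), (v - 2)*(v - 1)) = v - 1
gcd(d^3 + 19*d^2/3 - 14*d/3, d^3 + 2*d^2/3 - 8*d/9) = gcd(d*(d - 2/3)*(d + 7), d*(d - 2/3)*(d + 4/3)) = d^2 - 2*d/3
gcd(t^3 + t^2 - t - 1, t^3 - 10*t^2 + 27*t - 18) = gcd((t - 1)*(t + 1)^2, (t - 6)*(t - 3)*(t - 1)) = t - 1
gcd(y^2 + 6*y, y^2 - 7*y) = y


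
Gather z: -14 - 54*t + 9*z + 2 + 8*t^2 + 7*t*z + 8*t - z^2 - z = 8*t^2 - 46*t - z^2 + z*(7*t + 8) - 12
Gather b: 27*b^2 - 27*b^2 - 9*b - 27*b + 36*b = 0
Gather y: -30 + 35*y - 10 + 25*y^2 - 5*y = 25*y^2 + 30*y - 40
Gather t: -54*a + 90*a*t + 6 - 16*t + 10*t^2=-54*a + 10*t^2 + t*(90*a - 16) + 6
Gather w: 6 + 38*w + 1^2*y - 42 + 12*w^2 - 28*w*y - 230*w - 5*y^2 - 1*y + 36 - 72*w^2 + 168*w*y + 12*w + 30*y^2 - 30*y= -60*w^2 + w*(140*y - 180) + 25*y^2 - 30*y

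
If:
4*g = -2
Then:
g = -1/2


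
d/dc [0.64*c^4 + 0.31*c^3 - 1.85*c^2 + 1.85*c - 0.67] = 2.56*c^3 + 0.93*c^2 - 3.7*c + 1.85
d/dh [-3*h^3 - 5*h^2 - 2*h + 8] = -9*h^2 - 10*h - 2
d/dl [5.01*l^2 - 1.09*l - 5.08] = 10.02*l - 1.09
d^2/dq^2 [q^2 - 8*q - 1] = 2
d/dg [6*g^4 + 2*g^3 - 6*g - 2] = 24*g^3 + 6*g^2 - 6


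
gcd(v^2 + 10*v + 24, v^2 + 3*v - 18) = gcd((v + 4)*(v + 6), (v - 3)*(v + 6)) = v + 6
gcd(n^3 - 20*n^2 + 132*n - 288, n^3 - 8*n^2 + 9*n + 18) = n - 6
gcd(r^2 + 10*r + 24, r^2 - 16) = r + 4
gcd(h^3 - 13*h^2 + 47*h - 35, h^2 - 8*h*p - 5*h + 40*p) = h - 5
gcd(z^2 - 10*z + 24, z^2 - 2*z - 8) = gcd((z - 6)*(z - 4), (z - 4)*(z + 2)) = z - 4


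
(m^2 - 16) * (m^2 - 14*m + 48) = m^4 - 14*m^3 + 32*m^2 + 224*m - 768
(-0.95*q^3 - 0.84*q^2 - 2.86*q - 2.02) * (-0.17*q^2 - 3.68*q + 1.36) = 0.1615*q^5 + 3.6388*q^4 + 2.2854*q^3 + 9.7258*q^2 + 3.544*q - 2.7472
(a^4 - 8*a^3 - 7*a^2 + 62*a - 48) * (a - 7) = a^5 - 15*a^4 + 49*a^3 + 111*a^2 - 482*a + 336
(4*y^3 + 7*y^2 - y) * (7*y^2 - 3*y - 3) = 28*y^5 + 37*y^4 - 40*y^3 - 18*y^2 + 3*y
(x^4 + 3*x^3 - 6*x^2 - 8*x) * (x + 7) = x^5 + 10*x^4 + 15*x^3 - 50*x^2 - 56*x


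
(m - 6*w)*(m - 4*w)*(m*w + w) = m^3*w - 10*m^2*w^2 + m^2*w + 24*m*w^3 - 10*m*w^2 + 24*w^3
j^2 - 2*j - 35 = (j - 7)*(j + 5)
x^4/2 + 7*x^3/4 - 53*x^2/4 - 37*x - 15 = (x/2 + 1)*(x - 5)*(x + 1/2)*(x + 6)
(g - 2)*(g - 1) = g^2 - 3*g + 2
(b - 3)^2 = b^2 - 6*b + 9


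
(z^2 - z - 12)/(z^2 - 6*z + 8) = (z + 3)/(z - 2)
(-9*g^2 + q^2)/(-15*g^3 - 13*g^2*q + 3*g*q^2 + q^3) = (3*g + q)/(5*g^2 + 6*g*q + q^2)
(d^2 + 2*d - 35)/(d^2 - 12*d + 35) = (d + 7)/(d - 7)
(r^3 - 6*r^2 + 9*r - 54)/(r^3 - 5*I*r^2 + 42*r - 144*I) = (r^2 + 3*r*(-2 + I) - 18*I)/(r^2 - 2*I*r + 48)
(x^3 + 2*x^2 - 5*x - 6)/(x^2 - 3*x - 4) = (x^2 + x - 6)/(x - 4)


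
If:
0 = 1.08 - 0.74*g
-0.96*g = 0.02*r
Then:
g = 1.46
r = -70.05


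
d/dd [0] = 0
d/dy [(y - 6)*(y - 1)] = 2*y - 7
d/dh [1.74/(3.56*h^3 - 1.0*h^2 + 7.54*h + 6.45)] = (-18.5832*h^2 + 3.48*h - 13.1196)/(3.56*h^3 - 1.0*h^2 + 7.54*h + 6.45)^2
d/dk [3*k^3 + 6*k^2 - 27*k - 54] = 9*k^2 + 12*k - 27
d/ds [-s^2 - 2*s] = -2*s - 2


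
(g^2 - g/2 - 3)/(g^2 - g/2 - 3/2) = (-2*g^2 + g + 6)/(-2*g^2 + g + 3)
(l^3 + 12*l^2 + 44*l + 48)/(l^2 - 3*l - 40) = (l^3 + 12*l^2 + 44*l + 48)/(l^2 - 3*l - 40)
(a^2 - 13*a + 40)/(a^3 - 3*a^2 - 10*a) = (a - 8)/(a*(a + 2))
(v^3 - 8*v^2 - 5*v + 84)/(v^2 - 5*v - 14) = (v^2 - v - 12)/(v + 2)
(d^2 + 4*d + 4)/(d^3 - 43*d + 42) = (d^2 + 4*d + 4)/(d^3 - 43*d + 42)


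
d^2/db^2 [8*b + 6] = 0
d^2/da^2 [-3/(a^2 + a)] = 6*(a*(a + 1) - (2*a + 1)^2)/(a^3*(a + 1)^3)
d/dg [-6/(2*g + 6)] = 3/(g + 3)^2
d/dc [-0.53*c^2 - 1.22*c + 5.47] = -1.06*c - 1.22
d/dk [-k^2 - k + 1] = -2*k - 1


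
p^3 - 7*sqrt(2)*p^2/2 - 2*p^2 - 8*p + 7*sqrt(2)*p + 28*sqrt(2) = (p - 4)*(p + 2)*(p - 7*sqrt(2)/2)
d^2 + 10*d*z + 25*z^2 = (d + 5*z)^2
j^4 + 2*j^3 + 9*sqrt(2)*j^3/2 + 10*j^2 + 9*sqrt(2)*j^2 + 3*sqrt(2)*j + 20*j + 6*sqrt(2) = (j + 2)*(j + sqrt(2)/2)*(j + sqrt(2))*(j + 3*sqrt(2))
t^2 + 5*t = t*(t + 5)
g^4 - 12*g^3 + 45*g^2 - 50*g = g*(g - 5)^2*(g - 2)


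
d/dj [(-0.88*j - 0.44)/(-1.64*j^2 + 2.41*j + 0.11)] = (-1.4432*j^2 - 1.4432*j + 0.9636)/(2.6896*j^4 - 7.9048*j^3 + 5.4473*j^2 + 0.5302*j + 0.0121)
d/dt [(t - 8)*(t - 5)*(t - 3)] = 3*t^2 - 32*t + 79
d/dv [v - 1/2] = 1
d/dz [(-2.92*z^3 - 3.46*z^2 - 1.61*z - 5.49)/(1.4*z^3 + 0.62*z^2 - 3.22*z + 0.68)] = (-1.77635683940025e-15*z^5 + 3.0336*z^4 + 23.3128*z^3 + 29.2406*z^2 + 2.102*z - 18.7726)/(1.96*z^6 + 1.736*z^5 - 8.6316*z^4 - 2.0888*z^3 + 11.2116*z^2 - 4.3792*z + 0.4624)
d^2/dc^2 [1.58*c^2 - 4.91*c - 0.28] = 3.16000000000000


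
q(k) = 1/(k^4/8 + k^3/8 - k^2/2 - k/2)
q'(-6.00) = 0.01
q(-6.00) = 0.01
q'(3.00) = -0.24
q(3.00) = 0.13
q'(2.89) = -0.32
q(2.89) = 0.16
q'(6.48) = -0.00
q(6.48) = 0.00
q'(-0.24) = 30.36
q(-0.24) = 11.13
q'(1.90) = -33.03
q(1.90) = -3.72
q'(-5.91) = 0.01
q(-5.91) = 0.01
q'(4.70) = -0.01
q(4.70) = 0.02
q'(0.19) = 53.63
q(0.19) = -8.93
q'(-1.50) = -5.80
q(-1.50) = -6.10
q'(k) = (-k^3/2 - 3*k^2/8 + k + 1/2)/(k^4/8 + k^3/8 - k^2/2 - k/2)^2 = 8*(-4*k^3 - 3*k^2 + 8*k + 4)/(k^2*(k^3 + k^2 - 4*k - 4)^2)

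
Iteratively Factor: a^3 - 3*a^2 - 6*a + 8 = (a + 2)*(a^2 - 5*a + 4) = (a - 4)*(a + 2)*(a - 1)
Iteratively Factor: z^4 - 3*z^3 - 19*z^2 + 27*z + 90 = (z - 5)*(z^3 + 2*z^2 - 9*z - 18) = (z - 5)*(z + 3)*(z^2 - z - 6) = (z - 5)*(z + 2)*(z + 3)*(z - 3)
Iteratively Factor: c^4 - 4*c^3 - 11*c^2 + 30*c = (c - 2)*(c^3 - 2*c^2 - 15*c) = (c - 5)*(c - 2)*(c^2 + 3*c) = (c - 5)*(c - 2)*(c + 3)*(c)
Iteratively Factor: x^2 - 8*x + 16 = (x - 4)*(x - 4)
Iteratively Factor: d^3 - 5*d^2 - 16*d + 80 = (d - 5)*(d^2 - 16) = (d - 5)*(d - 4)*(d + 4)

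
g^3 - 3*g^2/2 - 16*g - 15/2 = (g - 5)*(g + 1/2)*(g + 3)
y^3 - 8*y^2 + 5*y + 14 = (y - 7)*(y - 2)*(y + 1)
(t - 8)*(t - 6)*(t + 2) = t^3 - 12*t^2 + 20*t + 96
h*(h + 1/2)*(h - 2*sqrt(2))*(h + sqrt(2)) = h^4 - sqrt(2)*h^3 + h^3/2 - 4*h^2 - sqrt(2)*h^2/2 - 2*h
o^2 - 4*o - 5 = (o - 5)*(o + 1)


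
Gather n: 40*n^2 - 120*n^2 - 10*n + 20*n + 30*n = -80*n^2 + 40*n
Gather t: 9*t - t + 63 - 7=8*t + 56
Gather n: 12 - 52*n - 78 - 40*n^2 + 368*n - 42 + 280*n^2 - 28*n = 240*n^2 + 288*n - 108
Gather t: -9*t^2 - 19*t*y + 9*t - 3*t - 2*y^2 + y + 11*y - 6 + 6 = -9*t^2 + t*(6 - 19*y) - 2*y^2 + 12*y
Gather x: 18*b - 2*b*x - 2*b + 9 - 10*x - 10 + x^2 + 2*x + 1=16*b + x^2 + x*(-2*b - 8)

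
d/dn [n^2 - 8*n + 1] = 2*n - 8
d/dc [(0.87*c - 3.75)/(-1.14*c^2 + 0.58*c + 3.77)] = (0.9918*c^2 - 8.55*c + 5.4549)/(1.2996*c^4 - 1.3224*c^3 - 8.2592*c^2 + 4.3732*c + 14.2129)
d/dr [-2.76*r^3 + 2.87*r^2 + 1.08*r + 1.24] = -8.28*r^2 + 5.74*r + 1.08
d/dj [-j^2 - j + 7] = -2*j - 1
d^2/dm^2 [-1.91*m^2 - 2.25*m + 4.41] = -3.82000000000000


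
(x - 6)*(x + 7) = x^2 + x - 42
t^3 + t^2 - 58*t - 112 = (t - 8)*(t + 2)*(t + 7)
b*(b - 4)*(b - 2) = b^3 - 6*b^2 + 8*b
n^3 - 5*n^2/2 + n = n*(n - 2)*(n - 1/2)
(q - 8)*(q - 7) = q^2 - 15*q + 56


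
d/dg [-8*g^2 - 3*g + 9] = -16*g - 3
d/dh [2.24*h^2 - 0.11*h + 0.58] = 4.48*h - 0.11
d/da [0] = 0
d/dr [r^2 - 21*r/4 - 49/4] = 2*r - 21/4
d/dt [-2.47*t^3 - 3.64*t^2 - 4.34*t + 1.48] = -7.41*t^2 - 7.28*t - 4.34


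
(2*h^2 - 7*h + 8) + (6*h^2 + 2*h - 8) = 8*h^2 - 5*h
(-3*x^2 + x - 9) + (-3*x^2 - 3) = -6*x^2 + x - 12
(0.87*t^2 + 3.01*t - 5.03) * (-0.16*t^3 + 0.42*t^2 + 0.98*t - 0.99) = -0.1392*t^5 - 0.1162*t^4 + 2.9216*t^3 - 0.0241000000000002*t^2 - 7.9093*t + 4.9797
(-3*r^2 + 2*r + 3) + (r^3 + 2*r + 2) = r^3 - 3*r^2 + 4*r + 5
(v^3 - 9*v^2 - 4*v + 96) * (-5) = -5*v^3 + 45*v^2 + 20*v - 480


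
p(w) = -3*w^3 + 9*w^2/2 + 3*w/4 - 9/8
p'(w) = -9*w^2 + 9*w + 3/4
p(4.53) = -184.26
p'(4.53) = -143.17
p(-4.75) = 418.36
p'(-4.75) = -245.06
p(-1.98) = 38.32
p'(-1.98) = -52.35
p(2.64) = -22.98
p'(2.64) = -38.22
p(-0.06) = -1.15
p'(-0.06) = 0.18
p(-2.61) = 80.91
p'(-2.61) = -84.05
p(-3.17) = 137.28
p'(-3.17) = -118.22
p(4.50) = -180.00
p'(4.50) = -141.00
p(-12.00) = 5821.88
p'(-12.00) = -1403.25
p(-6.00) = 804.38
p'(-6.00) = -377.25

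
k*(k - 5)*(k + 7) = k^3 + 2*k^2 - 35*k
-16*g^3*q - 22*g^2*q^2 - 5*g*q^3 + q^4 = q*(-8*g + q)*(g + q)*(2*g + q)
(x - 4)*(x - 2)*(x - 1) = x^3 - 7*x^2 + 14*x - 8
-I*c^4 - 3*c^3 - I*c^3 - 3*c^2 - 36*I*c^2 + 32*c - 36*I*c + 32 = (c - 8*I)*(c + I)*(c + 4*I)*(-I*c - I)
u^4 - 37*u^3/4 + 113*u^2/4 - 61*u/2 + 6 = (u - 4)*(u - 3)*(u - 2)*(u - 1/4)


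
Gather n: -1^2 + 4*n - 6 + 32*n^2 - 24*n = 32*n^2 - 20*n - 7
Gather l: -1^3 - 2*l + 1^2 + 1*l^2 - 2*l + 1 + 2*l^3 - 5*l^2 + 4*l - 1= 2*l^3 - 4*l^2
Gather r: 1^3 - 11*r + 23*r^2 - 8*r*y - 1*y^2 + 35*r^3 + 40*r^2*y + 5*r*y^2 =35*r^3 + r^2*(40*y + 23) + r*(5*y^2 - 8*y - 11) - y^2 + 1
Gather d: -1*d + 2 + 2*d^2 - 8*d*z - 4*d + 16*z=2*d^2 + d*(-8*z - 5) + 16*z + 2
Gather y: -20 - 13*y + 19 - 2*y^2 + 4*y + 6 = -2*y^2 - 9*y + 5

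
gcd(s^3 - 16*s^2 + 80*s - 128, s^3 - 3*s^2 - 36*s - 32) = s - 8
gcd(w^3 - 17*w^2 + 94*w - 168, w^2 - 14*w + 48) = w - 6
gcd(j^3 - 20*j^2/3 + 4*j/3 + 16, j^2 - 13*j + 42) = j - 6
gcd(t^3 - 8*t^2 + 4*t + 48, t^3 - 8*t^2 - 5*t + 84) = t - 4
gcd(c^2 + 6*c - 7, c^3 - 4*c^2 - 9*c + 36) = 1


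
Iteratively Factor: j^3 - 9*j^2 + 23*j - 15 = (j - 1)*(j^2 - 8*j + 15) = (j - 3)*(j - 1)*(j - 5)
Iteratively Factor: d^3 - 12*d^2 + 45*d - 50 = (d - 5)*(d^2 - 7*d + 10) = (d - 5)*(d - 2)*(d - 5)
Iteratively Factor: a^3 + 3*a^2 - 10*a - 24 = (a - 3)*(a^2 + 6*a + 8) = (a - 3)*(a + 2)*(a + 4)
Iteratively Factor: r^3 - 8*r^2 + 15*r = (r - 5)*(r^2 - 3*r) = r*(r - 5)*(r - 3)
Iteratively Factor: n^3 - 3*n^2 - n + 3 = (n - 3)*(n^2 - 1) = (n - 3)*(n + 1)*(n - 1)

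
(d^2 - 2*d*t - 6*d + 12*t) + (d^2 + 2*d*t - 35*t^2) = 2*d^2 - 6*d - 35*t^2 + 12*t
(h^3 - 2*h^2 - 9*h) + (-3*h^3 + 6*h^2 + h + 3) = -2*h^3 + 4*h^2 - 8*h + 3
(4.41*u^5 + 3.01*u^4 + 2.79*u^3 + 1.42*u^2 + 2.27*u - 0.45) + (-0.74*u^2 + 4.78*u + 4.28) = 4.41*u^5 + 3.01*u^4 + 2.79*u^3 + 0.68*u^2 + 7.05*u + 3.83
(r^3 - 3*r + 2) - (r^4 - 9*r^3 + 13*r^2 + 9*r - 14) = -r^4 + 10*r^3 - 13*r^2 - 12*r + 16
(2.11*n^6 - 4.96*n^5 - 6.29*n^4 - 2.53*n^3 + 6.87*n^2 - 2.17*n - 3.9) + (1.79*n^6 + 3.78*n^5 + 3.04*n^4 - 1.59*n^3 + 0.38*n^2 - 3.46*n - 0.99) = 3.9*n^6 - 1.18*n^5 - 3.25*n^4 - 4.12*n^3 + 7.25*n^2 - 5.63*n - 4.89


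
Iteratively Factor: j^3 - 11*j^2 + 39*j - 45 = (j - 3)*(j^2 - 8*j + 15) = (j - 3)^2*(j - 5)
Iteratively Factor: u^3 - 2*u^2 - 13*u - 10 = (u + 1)*(u^2 - 3*u - 10) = (u - 5)*(u + 1)*(u + 2)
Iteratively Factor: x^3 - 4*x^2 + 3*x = (x - 3)*(x^2 - x) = x*(x - 3)*(x - 1)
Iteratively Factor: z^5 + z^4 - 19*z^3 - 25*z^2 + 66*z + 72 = (z - 2)*(z^4 + 3*z^3 - 13*z^2 - 51*z - 36) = (z - 2)*(z + 1)*(z^3 + 2*z^2 - 15*z - 36) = (z - 2)*(z + 1)*(z + 3)*(z^2 - z - 12) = (z - 2)*(z + 1)*(z + 3)^2*(z - 4)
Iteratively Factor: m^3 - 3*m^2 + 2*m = (m - 2)*(m^2 - m) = m*(m - 2)*(m - 1)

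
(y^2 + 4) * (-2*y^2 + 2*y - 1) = -2*y^4 + 2*y^3 - 9*y^2 + 8*y - 4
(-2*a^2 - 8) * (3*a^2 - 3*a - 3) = -6*a^4 + 6*a^3 - 18*a^2 + 24*a + 24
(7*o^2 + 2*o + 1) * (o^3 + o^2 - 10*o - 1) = 7*o^5 + 9*o^4 - 67*o^3 - 26*o^2 - 12*o - 1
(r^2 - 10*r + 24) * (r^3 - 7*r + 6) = r^5 - 10*r^4 + 17*r^3 + 76*r^2 - 228*r + 144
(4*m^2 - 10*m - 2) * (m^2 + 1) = 4*m^4 - 10*m^3 + 2*m^2 - 10*m - 2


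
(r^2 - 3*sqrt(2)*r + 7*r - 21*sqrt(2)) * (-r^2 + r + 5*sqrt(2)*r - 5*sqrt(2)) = -r^4 - 6*r^3 + 8*sqrt(2)*r^3 - 23*r^2 + 48*sqrt(2)*r^2 - 180*r - 56*sqrt(2)*r + 210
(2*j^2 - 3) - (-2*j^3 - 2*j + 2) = 2*j^3 + 2*j^2 + 2*j - 5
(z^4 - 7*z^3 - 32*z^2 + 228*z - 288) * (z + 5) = z^5 - 2*z^4 - 67*z^3 + 68*z^2 + 852*z - 1440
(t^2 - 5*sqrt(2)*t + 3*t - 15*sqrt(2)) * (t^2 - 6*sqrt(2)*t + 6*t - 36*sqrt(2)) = t^4 - 11*sqrt(2)*t^3 + 9*t^3 - 99*sqrt(2)*t^2 + 78*t^2 - 198*sqrt(2)*t + 540*t + 1080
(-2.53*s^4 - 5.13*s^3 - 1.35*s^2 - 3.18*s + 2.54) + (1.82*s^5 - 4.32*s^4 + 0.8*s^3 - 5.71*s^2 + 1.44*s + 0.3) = 1.82*s^5 - 6.85*s^4 - 4.33*s^3 - 7.06*s^2 - 1.74*s + 2.84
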